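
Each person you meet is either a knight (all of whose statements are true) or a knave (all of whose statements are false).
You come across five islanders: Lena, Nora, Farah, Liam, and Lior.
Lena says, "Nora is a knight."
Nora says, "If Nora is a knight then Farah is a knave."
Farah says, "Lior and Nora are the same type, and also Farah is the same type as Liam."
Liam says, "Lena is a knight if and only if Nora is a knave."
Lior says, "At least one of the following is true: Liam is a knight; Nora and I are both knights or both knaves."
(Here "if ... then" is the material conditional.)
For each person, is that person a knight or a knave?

Since Lena is a knight, "Nora is a knight" needs to be true, which holds.
Nora is a knight, so "if Nora is a knight then Farah is a knave" must be true — and it is.
Farah is a knave; "Lior and Nora are the same type, and also Farah is the same type as Liam" is False, as required.
Liam is a knave; "Lena is a knight if and only if Nora is a knave" is False, as required.
Lior (knave): "at least one of the following is true: Liam is a knight; Nora and I are both knights or both knaves" — False. ✓

Lena is a knight, Nora is a knight, Farah is a knave, Liam is a knave, and Lior is a knave.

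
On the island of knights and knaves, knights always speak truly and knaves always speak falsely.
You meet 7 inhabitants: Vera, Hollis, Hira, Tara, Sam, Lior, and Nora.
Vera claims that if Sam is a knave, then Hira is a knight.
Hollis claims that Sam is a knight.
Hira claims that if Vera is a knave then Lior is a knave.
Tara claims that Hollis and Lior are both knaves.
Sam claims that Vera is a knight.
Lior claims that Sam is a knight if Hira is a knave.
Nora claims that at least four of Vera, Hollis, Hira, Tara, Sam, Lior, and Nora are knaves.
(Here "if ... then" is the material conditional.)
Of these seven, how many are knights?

5

The unique consistent assignment is Vera=knight, Hollis=knight, Hira=knight, Tara=knave, Sam=knight, Lior=knight, Nora=knave.
That has 5 knights.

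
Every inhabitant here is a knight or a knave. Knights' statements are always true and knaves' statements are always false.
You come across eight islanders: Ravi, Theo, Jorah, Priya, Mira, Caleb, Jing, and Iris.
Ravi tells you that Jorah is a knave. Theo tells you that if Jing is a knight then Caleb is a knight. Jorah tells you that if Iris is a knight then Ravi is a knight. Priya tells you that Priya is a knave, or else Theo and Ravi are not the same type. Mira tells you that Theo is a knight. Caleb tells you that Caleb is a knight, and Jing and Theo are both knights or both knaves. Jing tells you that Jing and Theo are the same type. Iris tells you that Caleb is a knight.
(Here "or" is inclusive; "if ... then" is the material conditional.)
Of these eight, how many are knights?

4

The unique consistent assignment is Ravi=knave, Theo=knight, Jorah=knight, Priya=knight, Mira=knight, Caleb=knave, Jing=knave, Iris=knave.
That has 4 knights.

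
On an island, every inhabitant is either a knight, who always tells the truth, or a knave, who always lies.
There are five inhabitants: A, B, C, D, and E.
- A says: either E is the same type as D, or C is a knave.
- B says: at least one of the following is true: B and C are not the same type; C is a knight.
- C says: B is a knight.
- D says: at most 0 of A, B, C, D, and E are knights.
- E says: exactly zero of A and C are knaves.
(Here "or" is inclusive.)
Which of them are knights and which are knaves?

Knights: A. Knaves: B, C, D, and E.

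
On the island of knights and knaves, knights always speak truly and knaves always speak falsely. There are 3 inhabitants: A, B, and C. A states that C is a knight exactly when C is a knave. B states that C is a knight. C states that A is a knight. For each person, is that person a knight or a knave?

A is a knave, B is a knave, and C is a knave.

A is a knave, and the claim "C is a knight exactly when C is a knave" is indeed False.
B is a knave, so "C is a knight" must be False — and it is.
As a knave, C's statement "A is a knight" should be False; it is.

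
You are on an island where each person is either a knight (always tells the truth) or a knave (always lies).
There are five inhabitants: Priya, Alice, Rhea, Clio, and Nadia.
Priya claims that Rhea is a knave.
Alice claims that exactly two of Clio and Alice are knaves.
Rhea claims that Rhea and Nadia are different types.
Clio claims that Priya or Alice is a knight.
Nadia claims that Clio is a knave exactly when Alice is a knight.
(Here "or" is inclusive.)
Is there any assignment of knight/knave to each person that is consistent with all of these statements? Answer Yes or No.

Checking all 32 assignments, each has at least one speaker whose statement's truth value contradicts their type.

No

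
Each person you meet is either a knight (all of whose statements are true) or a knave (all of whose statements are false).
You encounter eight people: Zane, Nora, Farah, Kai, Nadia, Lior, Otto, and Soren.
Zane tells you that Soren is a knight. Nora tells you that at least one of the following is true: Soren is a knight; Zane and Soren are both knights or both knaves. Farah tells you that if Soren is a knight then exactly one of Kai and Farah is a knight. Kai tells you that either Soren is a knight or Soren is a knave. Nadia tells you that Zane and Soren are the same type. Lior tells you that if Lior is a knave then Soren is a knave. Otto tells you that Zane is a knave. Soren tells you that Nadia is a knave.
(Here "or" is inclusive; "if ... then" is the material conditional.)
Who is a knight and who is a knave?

Knights: Nora, Farah, Kai, Nadia, Lior, and Otto. Knaves: Zane and Soren.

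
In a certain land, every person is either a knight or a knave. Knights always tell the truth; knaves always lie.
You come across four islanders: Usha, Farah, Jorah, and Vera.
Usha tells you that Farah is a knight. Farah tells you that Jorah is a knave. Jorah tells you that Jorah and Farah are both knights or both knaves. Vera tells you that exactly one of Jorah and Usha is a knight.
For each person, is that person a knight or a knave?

Knights: Usha, Farah, and Vera. Knaves: Jorah.

Usha is a knight, and the claim "Farah is a knight" is indeed true.
Farah is a knight; "Jorah is a knave" is true, as required.
Jorah is a knave; "Jorah and Farah are both knights or both knaves" is False, as required.
Vera (knight): "exactly one of Jorah and Usha is a knight" — true. ✓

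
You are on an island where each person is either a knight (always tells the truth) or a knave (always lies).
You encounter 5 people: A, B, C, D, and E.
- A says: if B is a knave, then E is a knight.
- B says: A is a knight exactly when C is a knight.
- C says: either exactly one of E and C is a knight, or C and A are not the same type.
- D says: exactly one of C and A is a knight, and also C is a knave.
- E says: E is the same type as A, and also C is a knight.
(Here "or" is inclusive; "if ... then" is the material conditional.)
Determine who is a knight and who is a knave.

A (knight): "if B is a knave, then E is a knight" — true. ✓
B is a knight, and the claim "A is a knight exactly when C is a knight" is indeed true.
As a knight, C's statement "either exactly one of E and C is a knight, or C and A are not the same type" should be true; it is.
D (knave): "exactly one of C and A is a knight, and also C is a knave" — false. ✓
E is a knave; "E is the same type as A, and also C is a knight" is false, as required.

A is a knight, B is a knight, C is a knight, D is a knave, and E is a knave.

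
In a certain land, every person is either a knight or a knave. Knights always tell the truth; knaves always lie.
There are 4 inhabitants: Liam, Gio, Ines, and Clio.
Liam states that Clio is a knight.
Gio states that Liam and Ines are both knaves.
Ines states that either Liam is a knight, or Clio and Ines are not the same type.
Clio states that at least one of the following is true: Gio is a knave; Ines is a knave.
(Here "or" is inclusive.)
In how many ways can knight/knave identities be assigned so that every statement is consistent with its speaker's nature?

1

Consistent assignments:
  Liam=knight, Gio=knave, Ines=knight, Clio=knight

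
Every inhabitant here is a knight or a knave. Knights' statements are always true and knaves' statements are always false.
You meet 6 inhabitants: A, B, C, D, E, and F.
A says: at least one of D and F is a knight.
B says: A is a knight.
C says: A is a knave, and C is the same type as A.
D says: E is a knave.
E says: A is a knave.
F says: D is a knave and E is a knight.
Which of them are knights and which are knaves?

A is a knight, B is a knight, C is a knave, D is a knight, E is a knave, and F is a knave.

A is a knight, and the claim "at least one of D and F is a knight" is indeed true.
Since B is a knight, "A is a knight" needs to be true, which holds.
As a knave, C's statement "A is a knave, and C is the same type as A" should be false; it is.
As a knight, D's statement "E is a knave" should be true; it is.
E is a knave, so "A is a knave" must be false — and it is.
As a knave, F's statement "D is a knave and E is a knight" should be false; it is.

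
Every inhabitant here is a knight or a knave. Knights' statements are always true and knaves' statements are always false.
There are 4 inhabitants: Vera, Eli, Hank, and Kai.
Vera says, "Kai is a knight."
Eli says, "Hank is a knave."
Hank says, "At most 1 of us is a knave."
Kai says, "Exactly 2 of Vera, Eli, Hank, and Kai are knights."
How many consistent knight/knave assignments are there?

1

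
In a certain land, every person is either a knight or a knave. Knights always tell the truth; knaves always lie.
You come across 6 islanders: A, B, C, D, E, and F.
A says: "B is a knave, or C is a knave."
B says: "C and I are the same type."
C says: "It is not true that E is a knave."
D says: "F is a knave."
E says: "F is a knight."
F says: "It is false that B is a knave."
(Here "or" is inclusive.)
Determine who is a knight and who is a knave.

A is a knave, B is a knight, C is a knight, D is a knave, E is a knight, and F is a knight.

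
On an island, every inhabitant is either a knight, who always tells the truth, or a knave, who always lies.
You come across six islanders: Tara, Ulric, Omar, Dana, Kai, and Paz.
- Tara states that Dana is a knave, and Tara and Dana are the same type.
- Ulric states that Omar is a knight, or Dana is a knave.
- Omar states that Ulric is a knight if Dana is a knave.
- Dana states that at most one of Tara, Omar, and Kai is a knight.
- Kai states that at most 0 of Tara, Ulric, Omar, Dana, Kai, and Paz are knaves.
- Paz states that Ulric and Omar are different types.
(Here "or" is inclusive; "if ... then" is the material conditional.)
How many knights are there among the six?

3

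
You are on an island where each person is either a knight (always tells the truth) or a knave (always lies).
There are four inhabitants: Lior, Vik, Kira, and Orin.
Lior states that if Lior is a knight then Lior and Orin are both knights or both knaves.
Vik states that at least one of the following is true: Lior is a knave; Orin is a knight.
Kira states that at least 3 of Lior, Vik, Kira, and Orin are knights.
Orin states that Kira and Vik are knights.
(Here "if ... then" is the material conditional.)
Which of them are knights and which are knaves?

Lior is a knight, Vik is a knight, Kira is a knight, and Orin is a knight.

Lior (knight): "if Lior is a knight then Lior and Orin are both knights or both knaves" — True. ✓
Vik (knight): "at least one of the following is true: Lior is a knave; Orin is a knight" — True. ✓
Kira is a knight, and the claim "at least 3 of Lior, Vik, Kira, and Orin are knights" is indeed True.
Orin (knight): "Kira and Vik are knights" — True. ✓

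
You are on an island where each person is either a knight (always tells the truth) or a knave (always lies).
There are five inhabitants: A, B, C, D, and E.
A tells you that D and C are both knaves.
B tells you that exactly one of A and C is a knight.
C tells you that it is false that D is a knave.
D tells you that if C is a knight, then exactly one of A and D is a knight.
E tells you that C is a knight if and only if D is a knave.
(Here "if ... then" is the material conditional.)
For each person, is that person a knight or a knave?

Knights: B, C, and D. Knaves: A and E.

A is a knave, and the claim "D and C are both knaves" is indeed False.
B is a knight, and the claim "exactly one of A and C is a knight" is indeed True.
C is a knight, and the claim "it is false that D is a knave" is indeed True.
As a knight, D's statement "if C is a knight, then exactly one of A and D is a knight" should be True; it is.
E (knave): "C is a knight if and only if D is a knave" — False. ✓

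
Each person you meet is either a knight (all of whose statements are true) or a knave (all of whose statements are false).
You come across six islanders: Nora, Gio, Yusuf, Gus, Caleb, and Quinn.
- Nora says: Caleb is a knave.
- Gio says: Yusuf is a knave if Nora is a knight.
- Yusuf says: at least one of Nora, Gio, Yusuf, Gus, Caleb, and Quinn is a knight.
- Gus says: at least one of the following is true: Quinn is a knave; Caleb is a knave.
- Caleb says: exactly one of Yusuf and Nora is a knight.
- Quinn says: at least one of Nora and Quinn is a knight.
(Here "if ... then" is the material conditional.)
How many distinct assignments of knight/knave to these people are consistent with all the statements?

3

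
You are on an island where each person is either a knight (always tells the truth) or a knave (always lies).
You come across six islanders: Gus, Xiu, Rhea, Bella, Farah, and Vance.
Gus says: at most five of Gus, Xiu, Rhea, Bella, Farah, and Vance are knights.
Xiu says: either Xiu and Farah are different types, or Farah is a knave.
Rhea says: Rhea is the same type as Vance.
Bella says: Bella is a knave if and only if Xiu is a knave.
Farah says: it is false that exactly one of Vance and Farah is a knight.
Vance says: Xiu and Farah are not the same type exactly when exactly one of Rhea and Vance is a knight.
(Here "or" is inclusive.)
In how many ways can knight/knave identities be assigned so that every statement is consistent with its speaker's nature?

2

Consistent assignments:
  Gus=knight, Xiu=knight, Rhea=knave, Bella=knight, Farah=knave, Vance=knight
  Gus=knight, Xiu=knight, Rhea=knave, Bella=knave, Farah=knave, Vance=knight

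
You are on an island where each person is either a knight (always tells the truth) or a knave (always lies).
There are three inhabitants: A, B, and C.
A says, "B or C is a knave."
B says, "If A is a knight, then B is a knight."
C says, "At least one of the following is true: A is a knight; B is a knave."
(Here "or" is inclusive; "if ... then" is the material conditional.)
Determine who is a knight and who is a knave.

Since A is a knight, "B or C is a knave" needs to be True, which holds.
B is a knave, and the claim "if A is a knight, then B is a knight" is indeed False.
C is a knight, so "at least one of the following is true: A is a knight; B is a knave" must be True — and it is.

A is a knight, B is a knave, and C is a knight.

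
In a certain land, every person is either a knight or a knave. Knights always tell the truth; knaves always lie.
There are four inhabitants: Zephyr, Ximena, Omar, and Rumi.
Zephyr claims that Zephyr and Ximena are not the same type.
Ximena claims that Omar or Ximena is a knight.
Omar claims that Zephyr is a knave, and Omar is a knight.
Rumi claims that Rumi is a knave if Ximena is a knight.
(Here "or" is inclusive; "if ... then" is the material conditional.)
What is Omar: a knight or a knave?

Omar is a knave.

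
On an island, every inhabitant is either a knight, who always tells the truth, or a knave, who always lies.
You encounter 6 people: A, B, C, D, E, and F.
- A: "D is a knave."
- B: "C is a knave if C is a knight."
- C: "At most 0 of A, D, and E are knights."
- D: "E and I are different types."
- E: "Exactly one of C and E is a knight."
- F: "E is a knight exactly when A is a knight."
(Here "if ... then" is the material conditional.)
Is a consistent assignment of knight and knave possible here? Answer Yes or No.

Yes

One consistent assignment: A=knight, B=knight, C=knave, D=knave, E=knave, F=knave.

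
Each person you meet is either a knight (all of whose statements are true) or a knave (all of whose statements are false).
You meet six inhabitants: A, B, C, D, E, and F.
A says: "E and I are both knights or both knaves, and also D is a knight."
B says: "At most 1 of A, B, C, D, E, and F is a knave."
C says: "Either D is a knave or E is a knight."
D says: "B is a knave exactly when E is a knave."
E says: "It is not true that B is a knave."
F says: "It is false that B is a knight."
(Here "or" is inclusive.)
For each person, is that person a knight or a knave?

A is a knight, B is a knight, C is a knight, D is a knight, E is a knight, and F is a knave.

A is a knight, so "E and I are both knights or both knaves, and also D is a knight" must be True — and it is.
Since B is a knight, "at most 1 of A, B, C, D, E, and F is a knave" needs to be True, which holds.
Since C is a knight, "either D is a knave or E is a knight" needs to be True, which holds.
D is a knight; "B is a knave exactly when E is a knave" is True, as required.
E (knight): "it is not true that B is a knave" — True. ✓
F is a knave; "it is false that B is a knight" is false, as required.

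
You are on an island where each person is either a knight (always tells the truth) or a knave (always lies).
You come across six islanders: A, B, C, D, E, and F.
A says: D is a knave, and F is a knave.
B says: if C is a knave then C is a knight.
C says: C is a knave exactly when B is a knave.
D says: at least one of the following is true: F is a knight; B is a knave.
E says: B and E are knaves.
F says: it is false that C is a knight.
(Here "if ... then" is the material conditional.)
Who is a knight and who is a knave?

A is a knight; "D is a knave, and F is a knave" is True, as required.
B is a knight, and the claim "if C is a knave then C is a knight" is indeed True.
Since C is a knight, "C is a knave exactly when B is a knave" needs to be True, which holds.
D (knave): "at least one of the following is true: F is a knight; B is a knave" — false. ✓
As a knave, E's statement "B and E are knaves" should be false; it is.
F (knave): "it is false that C is a knight" — false. ✓

A is a knight, B is a knight, C is a knight, D is a knave, E is a knave, and F is a knave.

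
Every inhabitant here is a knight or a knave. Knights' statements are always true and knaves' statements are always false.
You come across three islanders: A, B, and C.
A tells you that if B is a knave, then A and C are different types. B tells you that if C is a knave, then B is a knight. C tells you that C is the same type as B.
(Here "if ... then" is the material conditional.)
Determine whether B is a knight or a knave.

B is a knight.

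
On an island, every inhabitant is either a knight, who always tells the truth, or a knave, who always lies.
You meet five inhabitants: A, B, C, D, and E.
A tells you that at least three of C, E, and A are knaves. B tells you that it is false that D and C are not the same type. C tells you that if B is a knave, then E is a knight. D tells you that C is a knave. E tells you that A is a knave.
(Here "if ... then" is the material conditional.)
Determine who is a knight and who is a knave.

A is a knave; "at least three of C, E, and A are knaves" is False, as required.
B is a knave, so "it is false that D and C are not the same type" must be False — and it is.
C is a knight, and the claim "if B is a knave, then E is a knight" is indeed true.
As a knave, D's statement "C is a knave" should be False; it is.
As a knight, E's statement "A is a knave" should be true; it is.

A is a knave, B is a knave, C is a knight, D is a knave, and E is a knight.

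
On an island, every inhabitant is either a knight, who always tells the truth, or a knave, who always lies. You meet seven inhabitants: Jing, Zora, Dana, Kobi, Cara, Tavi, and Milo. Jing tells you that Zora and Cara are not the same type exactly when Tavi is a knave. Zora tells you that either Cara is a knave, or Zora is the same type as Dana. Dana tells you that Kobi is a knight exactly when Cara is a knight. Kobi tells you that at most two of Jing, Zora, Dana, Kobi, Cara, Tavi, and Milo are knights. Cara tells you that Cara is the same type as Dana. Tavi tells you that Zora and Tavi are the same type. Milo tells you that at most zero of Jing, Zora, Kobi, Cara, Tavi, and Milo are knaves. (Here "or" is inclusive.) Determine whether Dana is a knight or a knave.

Dana is a knight.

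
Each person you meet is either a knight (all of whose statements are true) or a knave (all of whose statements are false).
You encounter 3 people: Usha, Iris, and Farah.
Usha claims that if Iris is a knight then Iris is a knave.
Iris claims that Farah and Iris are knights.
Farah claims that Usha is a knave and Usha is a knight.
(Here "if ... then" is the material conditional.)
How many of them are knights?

1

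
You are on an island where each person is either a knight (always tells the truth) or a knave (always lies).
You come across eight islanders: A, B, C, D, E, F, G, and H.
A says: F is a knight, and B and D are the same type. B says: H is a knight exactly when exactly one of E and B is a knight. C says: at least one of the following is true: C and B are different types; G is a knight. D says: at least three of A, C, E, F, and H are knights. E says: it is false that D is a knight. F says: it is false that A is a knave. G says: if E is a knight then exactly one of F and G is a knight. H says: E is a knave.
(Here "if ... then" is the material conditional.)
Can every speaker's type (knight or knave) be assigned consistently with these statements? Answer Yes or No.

Yes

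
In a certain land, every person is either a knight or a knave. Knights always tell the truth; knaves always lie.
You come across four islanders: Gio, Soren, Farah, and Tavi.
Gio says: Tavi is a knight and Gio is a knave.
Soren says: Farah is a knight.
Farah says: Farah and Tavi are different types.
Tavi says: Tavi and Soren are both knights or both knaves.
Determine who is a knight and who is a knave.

Gio is a knave, Soren is a knight, Farah is a knight, and Tavi is a knave.

Gio is a knave, and the claim "Tavi is a knight and Gio is a knave" is indeed false.
Soren (knight): "Farah is a knight" — true. ✓
Since Farah is a knight, "Farah and Tavi are different types" needs to be true, which holds.
Tavi is a knave, so "Tavi and Soren are both knights or both knaves" must be false — and it is.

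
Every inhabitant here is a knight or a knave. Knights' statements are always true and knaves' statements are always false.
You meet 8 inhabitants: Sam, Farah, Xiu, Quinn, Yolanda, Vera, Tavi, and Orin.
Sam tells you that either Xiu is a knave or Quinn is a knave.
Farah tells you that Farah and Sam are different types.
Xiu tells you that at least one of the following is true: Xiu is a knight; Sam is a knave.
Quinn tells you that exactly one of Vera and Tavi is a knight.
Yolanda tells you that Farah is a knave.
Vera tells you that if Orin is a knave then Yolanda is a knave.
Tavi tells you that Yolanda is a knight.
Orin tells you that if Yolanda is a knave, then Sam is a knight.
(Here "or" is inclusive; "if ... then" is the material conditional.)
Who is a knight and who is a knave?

Sam is a knave, so "either Xiu is a knave or Quinn is a knave" must be False — and it is.
Farah (knight): "Farah and Sam are different types" — True. ✓
Xiu is a knight, so "at least one of the following is true: Xiu is a knight; Sam is a knave" must be True — and it is.
Quinn (knight): "exactly one of Vera and Tavi is a knight" — True. ✓
Yolanda is a knave; "Farah is a knave" is False, as required.
Vera is a knight, and the claim "if Orin is a knave then Yolanda is a knave" is indeed True.
Tavi is a knave, and the claim "Yolanda is a knight" is indeed False.
Orin (knave): "if Yolanda is a knave, then Sam is a knight" — False. ✓

Sam is a knave, Farah is a knight, Xiu is a knight, Quinn is a knight, Yolanda is a knave, Vera is a knight, Tavi is a knave, and Orin is a knave.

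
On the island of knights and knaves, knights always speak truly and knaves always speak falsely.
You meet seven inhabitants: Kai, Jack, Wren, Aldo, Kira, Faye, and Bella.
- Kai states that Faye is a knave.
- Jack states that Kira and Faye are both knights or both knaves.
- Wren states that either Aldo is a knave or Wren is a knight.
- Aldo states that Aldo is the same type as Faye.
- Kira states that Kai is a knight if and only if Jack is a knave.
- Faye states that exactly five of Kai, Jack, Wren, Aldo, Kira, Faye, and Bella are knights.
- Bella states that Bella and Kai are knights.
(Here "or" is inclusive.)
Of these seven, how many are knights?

5

The unique consistent assignment is Kai=knave, Jack=knight, Wren=knight, Aldo=knight, Kira=knight, Faye=knight, Bella=knave.
That has 5 knights.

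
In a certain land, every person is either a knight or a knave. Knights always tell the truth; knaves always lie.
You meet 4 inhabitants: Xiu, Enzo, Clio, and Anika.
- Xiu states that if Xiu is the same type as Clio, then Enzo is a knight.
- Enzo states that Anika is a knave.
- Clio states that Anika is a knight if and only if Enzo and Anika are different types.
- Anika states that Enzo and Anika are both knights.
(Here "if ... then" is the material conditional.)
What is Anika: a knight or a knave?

Anika is a knave.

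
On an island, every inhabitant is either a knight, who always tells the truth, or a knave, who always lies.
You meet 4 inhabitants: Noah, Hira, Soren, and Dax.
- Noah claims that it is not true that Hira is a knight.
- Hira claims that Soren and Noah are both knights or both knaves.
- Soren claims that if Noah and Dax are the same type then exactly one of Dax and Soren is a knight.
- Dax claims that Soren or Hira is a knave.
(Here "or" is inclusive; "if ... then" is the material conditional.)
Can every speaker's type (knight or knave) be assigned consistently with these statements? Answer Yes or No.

No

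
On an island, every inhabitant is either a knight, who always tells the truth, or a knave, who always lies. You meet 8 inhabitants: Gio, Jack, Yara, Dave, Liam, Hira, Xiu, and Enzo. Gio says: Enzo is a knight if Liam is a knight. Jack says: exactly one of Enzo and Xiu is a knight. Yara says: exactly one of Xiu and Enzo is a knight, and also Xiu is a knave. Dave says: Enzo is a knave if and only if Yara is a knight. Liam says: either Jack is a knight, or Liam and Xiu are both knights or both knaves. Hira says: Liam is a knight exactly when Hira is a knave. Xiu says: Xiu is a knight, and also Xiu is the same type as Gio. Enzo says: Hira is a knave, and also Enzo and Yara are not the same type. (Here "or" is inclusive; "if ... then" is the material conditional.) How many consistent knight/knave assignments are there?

1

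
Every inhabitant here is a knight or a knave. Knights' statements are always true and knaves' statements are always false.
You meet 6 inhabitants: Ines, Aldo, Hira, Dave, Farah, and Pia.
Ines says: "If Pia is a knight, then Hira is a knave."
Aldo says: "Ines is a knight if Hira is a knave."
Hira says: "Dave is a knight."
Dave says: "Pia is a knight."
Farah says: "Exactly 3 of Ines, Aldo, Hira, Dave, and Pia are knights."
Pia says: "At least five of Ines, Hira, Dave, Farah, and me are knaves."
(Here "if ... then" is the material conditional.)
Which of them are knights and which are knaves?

Ines is a knight, Aldo is a knight, Hira is a knave, Dave is a knave, Farah is a knave, and Pia is a knave.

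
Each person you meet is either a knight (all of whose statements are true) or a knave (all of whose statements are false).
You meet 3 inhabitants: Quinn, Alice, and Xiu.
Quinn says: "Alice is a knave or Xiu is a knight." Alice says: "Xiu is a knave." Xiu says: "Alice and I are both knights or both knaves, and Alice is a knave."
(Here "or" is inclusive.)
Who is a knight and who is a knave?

Suppose Quinn is a knight. Then Quinn's statement "Alice is a knave or Xiu is a knight" would have to be true. Checking the 4 ways to assign the others, none is consistent with every speaker.
(For instance, with Alice=knight, Xiu=knave, Quinn's claim "Alice is a knave or Xiu is a knight" comes out false where it would need to be true.)
So Quinn must be a knave, making "Alice is a knave or Xiu is a knight" false. Taking Quinn=knave, Alice=knight, Xiu=knave, each remaining statement checks out:
  Alice (knight): "Xiu is a knave" — true. ✓
  Xiu (knave): "Alice and I are both knights or both knaves, and Alice is a knave" — false. ✓
This is the unique consistent assignment.

Quinn is a knave, Alice is a knight, and Xiu is a knave.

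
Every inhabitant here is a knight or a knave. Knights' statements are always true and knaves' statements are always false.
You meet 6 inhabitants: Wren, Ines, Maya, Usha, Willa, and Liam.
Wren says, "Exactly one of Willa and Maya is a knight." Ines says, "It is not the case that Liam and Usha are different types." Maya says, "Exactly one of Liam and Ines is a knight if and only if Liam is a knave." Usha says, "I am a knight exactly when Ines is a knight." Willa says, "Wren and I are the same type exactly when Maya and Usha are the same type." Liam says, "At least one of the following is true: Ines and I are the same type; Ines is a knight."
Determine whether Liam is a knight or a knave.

Liam is a knight.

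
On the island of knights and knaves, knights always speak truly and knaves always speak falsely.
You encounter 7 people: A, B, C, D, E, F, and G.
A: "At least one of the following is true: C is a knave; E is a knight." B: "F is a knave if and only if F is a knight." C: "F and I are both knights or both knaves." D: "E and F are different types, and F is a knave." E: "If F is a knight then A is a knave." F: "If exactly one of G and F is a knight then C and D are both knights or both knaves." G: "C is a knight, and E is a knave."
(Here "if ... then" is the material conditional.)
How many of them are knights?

The unique consistent assignment is A=knight, B=knave, C=knave, D=knave, E=knave, F=knight, G=knave.
That has 2 knights.

2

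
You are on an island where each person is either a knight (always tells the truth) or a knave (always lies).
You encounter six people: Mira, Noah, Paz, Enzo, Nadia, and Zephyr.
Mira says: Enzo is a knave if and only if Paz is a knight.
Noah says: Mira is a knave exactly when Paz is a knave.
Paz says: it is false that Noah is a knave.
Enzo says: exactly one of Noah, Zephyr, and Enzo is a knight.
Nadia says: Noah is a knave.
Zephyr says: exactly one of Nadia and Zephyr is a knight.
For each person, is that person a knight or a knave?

Mira is a knight, Noah is a knight, Paz is a knight, Enzo is a knave, Nadia is a knave, and Zephyr is a knight.

Mira (knight): "Enzo is a knave if and only if Paz is a knight" — true. ✓
As a knight, Noah's statement "Mira is a knave exactly when Paz is a knave" should be true; it is.
As a knight, Paz's statement "it is false that Noah is a knave" should be true; it is.
Enzo is a knave, so "exactly one of Noah, Zephyr, and Enzo is a knight" must be False — and it is.
As a knave, Nadia's statement "Noah is a knave" should be False; it is.
Zephyr is a knight, so "exactly one of Nadia and Zephyr is a knight" must be true — and it is.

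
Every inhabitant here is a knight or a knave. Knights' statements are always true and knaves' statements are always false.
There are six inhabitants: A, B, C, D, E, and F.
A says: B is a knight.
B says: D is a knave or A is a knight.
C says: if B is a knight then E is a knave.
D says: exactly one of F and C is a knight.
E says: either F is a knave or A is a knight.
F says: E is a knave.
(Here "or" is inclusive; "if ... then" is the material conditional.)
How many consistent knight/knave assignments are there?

2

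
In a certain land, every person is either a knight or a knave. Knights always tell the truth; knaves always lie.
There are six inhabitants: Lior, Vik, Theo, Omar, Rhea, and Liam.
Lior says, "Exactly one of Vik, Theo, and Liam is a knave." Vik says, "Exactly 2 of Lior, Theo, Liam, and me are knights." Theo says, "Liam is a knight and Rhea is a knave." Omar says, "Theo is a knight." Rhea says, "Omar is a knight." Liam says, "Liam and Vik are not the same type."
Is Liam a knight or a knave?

Consistent assignments: {Lior=knave, Vik=knave, Theo=knave, Omar=knave, Rhea=knave, Liam=knave}
In every consistent assignment, Liam is a knave.

Liam is a knave.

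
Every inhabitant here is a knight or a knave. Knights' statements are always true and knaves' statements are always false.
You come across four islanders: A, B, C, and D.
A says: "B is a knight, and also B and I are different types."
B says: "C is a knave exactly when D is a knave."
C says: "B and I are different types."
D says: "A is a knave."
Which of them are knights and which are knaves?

A is a knave, and the claim "B is a knight, and also B and I are different types" is indeed False.
B is a knave; "C is a knave exactly when D is a knave" is False, as required.
C is a knave, so "B and I are different types" must be False — and it is.
D (knight): "A is a knave" — true. ✓

Knights: D. Knaves: A, B, and C.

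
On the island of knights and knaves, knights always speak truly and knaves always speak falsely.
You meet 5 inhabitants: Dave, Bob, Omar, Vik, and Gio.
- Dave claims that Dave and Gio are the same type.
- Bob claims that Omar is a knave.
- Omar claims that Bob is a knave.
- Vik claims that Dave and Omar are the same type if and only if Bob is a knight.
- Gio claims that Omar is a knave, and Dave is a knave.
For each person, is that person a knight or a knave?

Dave is a knave, Bob is a knight, Omar is a knave, Vik is a knight, and Gio is a knight.

Dave is a knave, and the claim "Dave and Gio are the same type" is indeed false.
As a knight, Bob's statement "Omar is a knave" should be True; it is.
Omar is a knave; "Bob is a knave" is false, as required.
Vik is a knight, so "Dave and Omar are the same type if and only if Bob is a knight" must be True — and it is.
Gio is a knight, and the claim "Omar is a knave, and Dave is a knave" is indeed True.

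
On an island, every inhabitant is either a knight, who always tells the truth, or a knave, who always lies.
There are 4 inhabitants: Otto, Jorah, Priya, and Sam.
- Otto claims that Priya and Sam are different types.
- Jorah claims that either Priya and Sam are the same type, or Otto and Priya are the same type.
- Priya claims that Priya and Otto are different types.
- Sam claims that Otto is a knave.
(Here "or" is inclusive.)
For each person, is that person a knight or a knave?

Otto is a knave, Jorah is a knight, Priya is a knight, and Sam is a knight.

Suppose Otto is a knight. Then Otto's statement "Priya and Sam are different types" would have to be true. Checking the 8 ways to assign the others, none is consistent with every speaker.
(For instance, with Jorah=knight, Priya=knight, Sam=knight, Otto's claim "Priya and Sam are different types" comes out false where it would need to be true.)
So Otto must be a knave, making "Priya and Sam are different types" false. Taking Otto=knave, Jorah=knight, Priya=knight, Sam=knight, each remaining statement checks out:
  Jorah (knight): "either Priya and Sam are the same type, or Otto and Priya are the same type" — true. ✓
  Priya (knight): "Priya and Otto are different types" — true. ✓
  Sam (knight): "Otto is a knave" — true. ✓
This is the unique consistent assignment.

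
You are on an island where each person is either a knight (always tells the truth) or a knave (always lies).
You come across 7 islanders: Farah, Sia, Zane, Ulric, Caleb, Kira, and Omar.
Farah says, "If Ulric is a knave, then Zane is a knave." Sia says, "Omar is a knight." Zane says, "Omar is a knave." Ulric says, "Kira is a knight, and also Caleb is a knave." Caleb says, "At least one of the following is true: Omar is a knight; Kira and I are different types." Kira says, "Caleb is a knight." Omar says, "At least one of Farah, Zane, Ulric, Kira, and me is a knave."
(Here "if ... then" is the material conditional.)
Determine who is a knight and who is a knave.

Farah is a knight, Sia is a knight, Zane is a knave, Ulric is a knave, Caleb is a knight, Kira is a knight, and Omar is a knight.

Farah is a knight; "if Ulric is a knave, then Zane is a knave" is True, as required.
As a knight, Sia's statement "Omar is a knight" should be True; it is.
Zane is a knave, so "Omar is a knave" must be False — and it is.
Since Ulric is a knave, "Kira is a knight, and also Caleb is a knave" needs to be False, which holds.
Since Caleb is a knight, "at least one of the following is true: Omar is a knight; Kira and I are different types" needs to be True, which holds.
As a knight, Kira's statement "Caleb is a knight" should be True; it is.
Omar (knight): "at least one of Farah, Zane, Ulric, Kira, and me is a knave" — True. ✓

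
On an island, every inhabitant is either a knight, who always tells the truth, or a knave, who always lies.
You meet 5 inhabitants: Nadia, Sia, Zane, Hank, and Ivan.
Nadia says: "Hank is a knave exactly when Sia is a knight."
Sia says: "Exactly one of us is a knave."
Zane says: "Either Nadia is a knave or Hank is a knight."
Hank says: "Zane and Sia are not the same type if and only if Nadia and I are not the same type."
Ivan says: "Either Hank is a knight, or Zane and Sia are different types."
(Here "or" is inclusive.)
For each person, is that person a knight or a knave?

Nadia is a knave, and the claim "Hank is a knave exactly when Sia is a knight" is indeed false.
Sia is a knave, so "exactly one of us is a knave" must be false — and it is.
Zane is a knight; "either Nadia is a knave or Hank is a knight" is true, as required.
Since Hank is a knave, "Zane and Sia are not the same type if and only if Nadia and I are not the same type" needs to be false, which holds.
As a knight, Ivan's statement "either Hank is a knight, or Zane and Sia are different types" should be true; it is.

Nadia is a knave, Sia is a knave, Zane is a knight, Hank is a knave, and Ivan is a knight.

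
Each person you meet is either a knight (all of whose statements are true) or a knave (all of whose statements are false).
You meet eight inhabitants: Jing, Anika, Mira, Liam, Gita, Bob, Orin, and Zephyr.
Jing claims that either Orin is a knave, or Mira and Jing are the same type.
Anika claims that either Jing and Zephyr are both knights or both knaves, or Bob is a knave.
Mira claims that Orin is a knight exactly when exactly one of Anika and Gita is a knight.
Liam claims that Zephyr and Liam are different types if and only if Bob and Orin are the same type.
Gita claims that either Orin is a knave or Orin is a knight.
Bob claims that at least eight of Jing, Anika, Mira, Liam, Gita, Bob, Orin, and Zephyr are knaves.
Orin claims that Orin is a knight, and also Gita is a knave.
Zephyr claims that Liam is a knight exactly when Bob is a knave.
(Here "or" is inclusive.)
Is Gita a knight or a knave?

Gita is a knight.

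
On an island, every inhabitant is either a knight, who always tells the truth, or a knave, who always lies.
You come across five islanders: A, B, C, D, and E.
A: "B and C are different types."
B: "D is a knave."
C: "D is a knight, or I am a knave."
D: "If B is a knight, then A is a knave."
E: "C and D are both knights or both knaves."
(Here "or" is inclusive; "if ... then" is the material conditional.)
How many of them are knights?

4

The unique consistent assignment is A=knight, B=knave, C=knight, D=knight, E=knight.
That has 4 knights.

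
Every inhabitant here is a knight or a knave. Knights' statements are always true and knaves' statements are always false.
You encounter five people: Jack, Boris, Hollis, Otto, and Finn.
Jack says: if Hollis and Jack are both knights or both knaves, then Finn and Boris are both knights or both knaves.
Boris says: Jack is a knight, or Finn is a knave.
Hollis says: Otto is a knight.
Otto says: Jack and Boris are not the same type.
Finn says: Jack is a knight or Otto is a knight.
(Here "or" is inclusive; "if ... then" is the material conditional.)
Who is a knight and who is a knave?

Suppose Jack is a knave. Then Jack's statement "if Hollis and Jack are both knights or both knaves, then Finn and Boris are both knights or both knaves" would have to be false. Checking the 16 ways to assign the others, none is consistent with every speaker.
(For instance, with Boris=knight, Hollis=knave, Otto=knave, Finn=knight, Jack's claim "if Hollis and Jack are both knights or both knaves, then Finn and Boris are both knights or both knaves" comes out true where it would need to be false.)
So Jack must be a knight, making "if Hollis and Jack are both knights or both knaves, then Finn and Boris are both knights or both knaves" true. Taking Jack=knight, Boris=knight, Hollis=knave, Otto=knave, Finn=knight, each remaining statement checks out:
  Boris (knight): "Jack is a knight, or Finn is a knave" — true. ✓
  Hollis (knave): "Otto is a knight" — false. ✓
  Otto (knave): "Jack and Boris are not the same type" — false. ✓
  Finn (knight): "Jack is a knight or Otto is a knight" — true. ✓
This is the unique consistent assignment.

Jack is a knight, Boris is a knight, Hollis is a knave, Otto is a knave, and Finn is a knight.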